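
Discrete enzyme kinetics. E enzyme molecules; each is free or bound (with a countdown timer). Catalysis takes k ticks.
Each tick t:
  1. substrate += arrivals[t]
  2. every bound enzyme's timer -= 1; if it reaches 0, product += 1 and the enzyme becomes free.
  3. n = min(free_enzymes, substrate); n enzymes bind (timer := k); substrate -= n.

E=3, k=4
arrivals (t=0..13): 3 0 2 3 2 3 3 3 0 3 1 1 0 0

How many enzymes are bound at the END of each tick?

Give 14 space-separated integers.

t=0: arr=3 -> substrate=0 bound=3 product=0
t=1: arr=0 -> substrate=0 bound=3 product=0
t=2: arr=2 -> substrate=2 bound=3 product=0
t=3: arr=3 -> substrate=5 bound=3 product=0
t=4: arr=2 -> substrate=4 bound=3 product=3
t=5: arr=3 -> substrate=7 bound=3 product=3
t=6: arr=3 -> substrate=10 bound=3 product=3
t=7: arr=3 -> substrate=13 bound=3 product=3
t=8: arr=0 -> substrate=10 bound=3 product=6
t=9: arr=3 -> substrate=13 bound=3 product=6
t=10: arr=1 -> substrate=14 bound=3 product=6
t=11: arr=1 -> substrate=15 bound=3 product=6
t=12: arr=0 -> substrate=12 bound=3 product=9
t=13: arr=0 -> substrate=12 bound=3 product=9

Answer: 3 3 3 3 3 3 3 3 3 3 3 3 3 3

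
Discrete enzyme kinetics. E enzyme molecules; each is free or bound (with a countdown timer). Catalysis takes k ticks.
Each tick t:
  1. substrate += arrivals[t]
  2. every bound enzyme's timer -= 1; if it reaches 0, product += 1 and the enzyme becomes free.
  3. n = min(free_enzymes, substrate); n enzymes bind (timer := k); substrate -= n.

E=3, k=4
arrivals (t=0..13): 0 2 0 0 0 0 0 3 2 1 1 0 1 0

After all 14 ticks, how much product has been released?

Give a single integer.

t=0: arr=0 -> substrate=0 bound=0 product=0
t=1: arr=2 -> substrate=0 bound=2 product=0
t=2: arr=0 -> substrate=0 bound=2 product=0
t=3: arr=0 -> substrate=0 bound=2 product=0
t=4: arr=0 -> substrate=0 bound=2 product=0
t=5: arr=0 -> substrate=0 bound=0 product=2
t=6: arr=0 -> substrate=0 bound=0 product=2
t=7: arr=3 -> substrate=0 bound=3 product=2
t=8: arr=2 -> substrate=2 bound=3 product=2
t=9: arr=1 -> substrate=3 bound=3 product=2
t=10: arr=1 -> substrate=4 bound=3 product=2
t=11: arr=0 -> substrate=1 bound=3 product=5
t=12: arr=1 -> substrate=2 bound=3 product=5
t=13: arr=0 -> substrate=2 bound=3 product=5

Answer: 5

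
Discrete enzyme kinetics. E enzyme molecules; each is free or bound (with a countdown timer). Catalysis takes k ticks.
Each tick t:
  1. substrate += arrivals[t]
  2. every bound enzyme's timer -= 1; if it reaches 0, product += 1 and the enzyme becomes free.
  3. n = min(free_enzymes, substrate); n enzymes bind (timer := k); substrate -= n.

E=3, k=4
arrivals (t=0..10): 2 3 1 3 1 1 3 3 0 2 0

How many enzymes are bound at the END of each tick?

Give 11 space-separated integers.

Answer: 2 3 3 3 3 3 3 3 3 3 3

Derivation:
t=0: arr=2 -> substrate=0 bound=2 product=0
t=1: arr=3 -> substrate=2 bound=3 product=0
t=2: arr=1 -> substrate=3 bound=3 product=0
t=3: arr=3 -> substrate=6 bound=3 product=0
t=4: arr=1 -> substrate=5 bound=3 product=2
t=5: arr=1 -> substrate=5 bound=3 product=3
t=6: arr=3 -> substrate=8 bound=3 product=3
t=7: arr=3 -> substrate=11 bound=3 product=3
t=8: arr=0 -> substrate=9 bound=3 product=5
t=9: arr=2 -> substrate=10 bound=3 product=6
t=10: arr=0 -> substrate=10 bound=3 product=6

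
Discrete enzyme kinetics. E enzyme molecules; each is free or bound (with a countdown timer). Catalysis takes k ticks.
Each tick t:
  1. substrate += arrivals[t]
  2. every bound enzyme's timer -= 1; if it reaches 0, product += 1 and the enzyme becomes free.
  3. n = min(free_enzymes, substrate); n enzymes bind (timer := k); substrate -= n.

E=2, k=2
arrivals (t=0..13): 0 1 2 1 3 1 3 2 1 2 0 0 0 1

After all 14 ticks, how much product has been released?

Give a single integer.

t=0: arr=0 -> substrate=0 bound=0 product=0
t=1: arr=1 -> substrate=0 bound=1 product=0
t=2: arr=2 -> substrate=1 bound=2 product=0
t=3: arr=1 -> substrate=1 bound=2 product=1
t=4: arr=3 -> substrate=3 bound=2 product=2
t=5: arr=1 -> substrate=3 bound=2 product=3
t=6: arr=3 -> substrate=5 bound=2 product=4
t=7: arr=2 -> substrate=6 bound=2 product=5
t=8: arr=1 -> substrate=6 bound=2 product=6
t=9: arr=2 -> substrate=7 bound=2 product=7
t=10: arr=0 -> substrate=6 bound=2 product=8
t=11: arr=0 -> substrate=5 bound=2 product=9
t=12: arr=0 -> substrate=4 bound=2 product=10
t=13: arr=1 -> substrate=4 bound=2 product=11

Answer: 11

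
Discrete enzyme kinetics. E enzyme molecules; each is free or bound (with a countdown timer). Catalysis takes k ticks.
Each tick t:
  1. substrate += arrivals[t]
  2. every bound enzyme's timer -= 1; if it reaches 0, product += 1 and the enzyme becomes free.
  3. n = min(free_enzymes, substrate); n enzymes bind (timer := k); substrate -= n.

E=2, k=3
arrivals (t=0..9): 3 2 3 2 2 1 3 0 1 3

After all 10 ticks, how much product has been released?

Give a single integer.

Answer: 6

Derivation:
t=0: arr=3 -> substrate=1 bound=2 product=0
t=1: arr=2 -> substrate=3 bound=2 product=0
t=2: arr=3 -> substrate=6 bound=2 product=0
t=3: arr=2 -> substrate=6 bound=2 product=2
t=4: arr=2 -> substrate=8 bound=2 product=2
t=5: arr=1 -> substrate=9 bound=2 product=2
t=6: arr=3 -> substrate=10 bound=2 product=4
t=7: arr=0 -> substrate=10 bound=2 product=4
t=8: arr=1 -> substrate=11 bound=2 product=4
t=9: arr=3 -> substrate=12 bound=2 product=6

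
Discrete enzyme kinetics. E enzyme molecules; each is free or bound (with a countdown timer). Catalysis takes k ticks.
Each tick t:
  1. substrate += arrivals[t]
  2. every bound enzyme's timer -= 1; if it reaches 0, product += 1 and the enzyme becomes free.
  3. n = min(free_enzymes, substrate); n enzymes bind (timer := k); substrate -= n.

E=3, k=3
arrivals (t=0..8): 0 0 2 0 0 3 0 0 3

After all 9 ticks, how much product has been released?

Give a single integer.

t=0: arr=0 -> substrate=0 bound=0 product=0
t=1: arr=0 -> substrate=0 bound=0 product=0
t=2: arr=2 -> substrate=0 bound=2 product=0
t=3: arr=0 -> substrate=0 bound=2 product=0
t=4: arr=0 -> substrate=0 bound=2 product=0
t=5: arr=3 -> substrate=0 bound=3 product=2
t=6: arr=0 -> substrate=0 bound=3 product=2
t=7: arr=0 -> substrate=0 bound=3 product=2
t=8: arr=3 -> substrate=0 bound=3 product=5

Answer: 5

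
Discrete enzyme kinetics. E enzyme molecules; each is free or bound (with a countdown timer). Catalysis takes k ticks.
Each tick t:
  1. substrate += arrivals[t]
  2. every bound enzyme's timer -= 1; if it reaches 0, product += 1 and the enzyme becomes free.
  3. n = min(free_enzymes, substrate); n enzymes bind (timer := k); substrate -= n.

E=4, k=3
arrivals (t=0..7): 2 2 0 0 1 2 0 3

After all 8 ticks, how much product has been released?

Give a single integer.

Answer: 5

Derivation:
t=0: arr=2 -> substrate=0 bound=2 product=0
t=1: arr=2 -> substrate=0 bound=4 product=0
t=2: arr=0 -> substrate=0 bound=4 product=0
t=3: arr=0 -> substrate=0 bound=2 product=2
t=4: arr=1 -> substrate=0 bound=1 product=4
t=5: arr=2 -> substrate=0 bound=3 product=4
t=6: arr=0 -> substrate=0 bound=3 product=4
t=7: arr=3 -> substrate=1 bound=4 product=5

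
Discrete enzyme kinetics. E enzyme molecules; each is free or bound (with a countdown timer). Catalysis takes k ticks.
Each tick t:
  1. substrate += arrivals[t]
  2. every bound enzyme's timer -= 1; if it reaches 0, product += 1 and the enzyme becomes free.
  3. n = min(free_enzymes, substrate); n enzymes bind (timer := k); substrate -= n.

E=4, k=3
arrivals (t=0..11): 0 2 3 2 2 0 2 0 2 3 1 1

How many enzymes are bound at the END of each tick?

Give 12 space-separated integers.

t=0: arr=0 -> substrate=0 bound=0 product=0
t=1: arr=2 -> substrate=0 bound=2 product=0
t=2: arr=3 -> substrate=1 bound=4 product=0
t=3: arr=2 -> substrate=3 bound=4 product=0
t=4: arr=2 -> substrate=3 bound=4 product=2
t=5: arr=0 -> substrate=1 bound=4 product=4
t=6: arr=2 -> substrate=3 bound=4 product=4
t=7: arr=0 -> substrate=1 bound=4 product=6
t=8: arr=2 -> substrate=1 bound=4 product=8
t=9: arr=3 -> substrate=4 bound=4 product=8
t=10: arr=1 -> substrate=3 bound=4 product=10
t=11: arr=1 -> substrate=2 bound=4 product=12

Answer: 0 2 4 4 4 4 4 4 4 4 4 4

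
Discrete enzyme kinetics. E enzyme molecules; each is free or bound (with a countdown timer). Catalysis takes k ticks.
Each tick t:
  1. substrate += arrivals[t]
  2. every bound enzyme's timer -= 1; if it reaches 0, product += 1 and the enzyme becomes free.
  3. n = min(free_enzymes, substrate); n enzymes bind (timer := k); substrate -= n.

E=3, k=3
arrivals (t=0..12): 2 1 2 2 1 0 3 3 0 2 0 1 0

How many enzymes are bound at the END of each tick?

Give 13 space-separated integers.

Answer: 2 3 3 3 3 3 3 3 3 3 3 3 3

Derivation:
t=0: arr=2 -> substrate=0 bound=2 product=0
t=1: arr=1 -> substrate=0 bound=3 product=0
t=2: arr=2 -> substrate=2 bound=3 product=0
t=3: arr=2 -> substrate=2 bound=3 product=2
t=4: arr=1 -> substrate=2 bound=3 product=3
t=5: arr=0 -> substrate=2 bound=3 product=3
t=6: arr=3 -> substrate=3 bound=3 product=5
t=7: arr=3 -> substrate=5 bound=3 product=6
t=8: arr=0 -> substrate=5 bound=3 product=6
t=9: arr=2 -> substrate=5 bound=3 product=8
t=10: arr=0 -> substrate=4 bound=3 product=9
t=11: arr=1 -> substrate=5 bound=3 product=9
t=12: arr=0 -> substrate=3 bound=3 product=11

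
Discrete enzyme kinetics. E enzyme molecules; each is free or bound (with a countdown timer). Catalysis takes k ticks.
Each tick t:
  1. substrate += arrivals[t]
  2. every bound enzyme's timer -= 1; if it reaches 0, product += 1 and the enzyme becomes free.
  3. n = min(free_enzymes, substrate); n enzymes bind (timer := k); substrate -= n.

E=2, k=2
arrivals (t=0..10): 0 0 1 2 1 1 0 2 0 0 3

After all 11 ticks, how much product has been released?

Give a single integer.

Answer: 7

Derivation:
t=0: arr=0 -> substrate=0 bound=0 product=0
t=1: arr=0 -> substrate=0 bound=0 product=0
t=2: arr=1 -> substrate=0 bound=1 product=0
t=3: arr=2 -> substrate=1 bound=2 product=0
t=4: arr=1 -> substrate=1 bound=2 product=1
t=5: arr=1 -> substrate=1 bound=2 product=2
t=6: arr=0 -> substrate=0 bound=2 product=3
t=7: arr=2 -> substrate=1 bound=2 product=4
t=8: arr=0 -> substrate=0 bound=2 product=5
t=9: arr=0 -> substrate=0 bound=1 product=6
t=10: arr=3 -> substrate=1 bound=2 product=7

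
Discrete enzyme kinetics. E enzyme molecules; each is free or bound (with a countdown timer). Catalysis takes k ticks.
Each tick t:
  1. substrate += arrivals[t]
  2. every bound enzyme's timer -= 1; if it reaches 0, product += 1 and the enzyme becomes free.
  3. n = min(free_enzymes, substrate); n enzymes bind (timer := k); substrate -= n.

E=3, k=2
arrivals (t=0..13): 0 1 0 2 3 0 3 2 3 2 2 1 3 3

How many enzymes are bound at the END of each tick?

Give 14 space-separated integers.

t=0: arr=0 -> substrate=0 bound=0 product=0
t=1: arr=1 -> substrate=0 bound=1 product=0
t=2: arr=0 -> substrate=0 bound=1 product=0
t=3: arr=2 -> substrate=0 bound=2 product=1
t=4: arr=3 -> substrate=2 bound=3 product=1
t=5: arr=0 -> substrate=0 bound=3 product=3
t=6: arr=3 -> substrate=2 bound=3 product=4
t=7: arr=2 -> substrate=2 bound=3 product=6
t=8: arr=3 -> substrate=4 bound=3 product=7
t=9: arr=2 -> substrate=4 bound=3 product=9
t=10: arr=2 -> substrate=5 bound=3 product=10
t=11: arr=1 -> substrate=4 bound=3 product=12
t=12: arr=3 -> substrate=6 bound=3 product=13
t=13: arr=3 -> substrate=7 bound=3 product=15

Answer: 0 1 1 2 3 3 3 3 3 3 3 3 3 3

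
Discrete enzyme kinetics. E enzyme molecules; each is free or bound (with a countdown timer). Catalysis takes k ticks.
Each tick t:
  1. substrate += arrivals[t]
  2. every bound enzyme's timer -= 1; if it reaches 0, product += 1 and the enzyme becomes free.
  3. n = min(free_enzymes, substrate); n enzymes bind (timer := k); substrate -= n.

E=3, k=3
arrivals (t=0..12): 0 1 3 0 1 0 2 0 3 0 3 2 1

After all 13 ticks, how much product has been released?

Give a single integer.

t=0: arr=0 -> substrate=0 bound=0 product=0
t=1: arr=1 -> substrate=0 bound=1 product=0
t=2: arr=3 -> substrate=1 bound=3 product=0
t=3: arr=0 -> substrate=1 bound=3 product=0
t=4: arr=1 -> substrate=1 bound=3 product=1
t=5: arr=0 -> substrate=0 bound=2 product=3
t=6: arr=2 -> substrate=1 bound=3 product=3
t=7: arr=0 -> substrate=0 bound=3 product=4
t=8: arr=3 -> substrate=2 bound=3 product=5
t=9: arr=0 -> substrate=1 bound=3 product=6
t=10: arr=3 -> substrate=3 bound=3 product=7
t=11: arr=2 -> substrate=4 bound=3 product=8
t=12: arr=1 -> substrate=4 bound=3 product=9

Answer: 9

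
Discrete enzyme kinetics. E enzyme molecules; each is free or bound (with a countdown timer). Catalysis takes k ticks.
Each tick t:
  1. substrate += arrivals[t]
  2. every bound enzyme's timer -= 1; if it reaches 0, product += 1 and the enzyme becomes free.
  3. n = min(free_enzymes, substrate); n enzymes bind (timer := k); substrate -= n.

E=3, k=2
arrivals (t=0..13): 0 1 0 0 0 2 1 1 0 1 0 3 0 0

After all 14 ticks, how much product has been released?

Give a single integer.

Answer: 9

Derivation:
t=0: arr=0 -> substrate=0 bound=0 product=0
t=1: arr=1 -> substrate=0 bound=1 product=0
t=2: arr=0 -> substrate=0 bound=1 product=0
t=3: arr=0 -> substrate=0 bound=0 product=1
t=4: arr=0 -> substrate=0 bound=0 product=1
t=5: arr=2 -> substrate=0 bound=2 product=1
t=6: arr=1 -> substrate=0 bound=3 product=1
t=7: arr=1 -> substrate=0 bound=2 product=3
t=8: arr=0 -> substrate=0 bound=1 product=4
t=9: arr=1 -> substrate=0 bound=1 product=5
t=10: arr=0 -> substrate=0 bound=1 product=5
t=11: arr=3 -> substrate=0 bound=3 product=6
t=12: arr=0 -> substrate=0 bound=3 product=6
t=13: arr=0 -> substrate=0 bound=0 product=9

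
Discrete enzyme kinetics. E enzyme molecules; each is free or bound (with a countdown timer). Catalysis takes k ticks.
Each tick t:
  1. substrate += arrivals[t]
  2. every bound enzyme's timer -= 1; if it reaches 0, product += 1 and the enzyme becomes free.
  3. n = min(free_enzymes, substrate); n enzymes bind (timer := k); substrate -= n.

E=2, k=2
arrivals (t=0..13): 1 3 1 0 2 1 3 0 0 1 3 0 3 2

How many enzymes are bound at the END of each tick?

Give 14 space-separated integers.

Answer: 1 2 2 2 2 2 2 2 2 2 2 2 2 2

Derivation:
t=0: arr=1 -> substrate=0 bound=1 product=0
t=1: arr=3 -> substrate=2 bound=2 product=0
t=2: arr=1 -> substrate=2 bound=2 product=1
t=3: arr=0 -> substrate=1 bound=2 product=2
t=4: arr=2 -> substrate=2 bound=2 product=3
t=5: arr=1 -> substrate=2 bound=2 product=4
t=6: arr=3 -> substrate=4 bound=2 product=5
t=7: arr=0 -> substrate=3 bound=2 product=6
t=8: arr=0 -> substrate=2 bound=2 product=7
t=9: arr=1 -> substrate=2 bound=2 product=8
t=10: arr=3 -> substrate=4 bound=2 product=9
t=11: arr=0 -> substrate=3 bound=2 product=10
t=12: arr=3 -> substrate=5 bound=2 product=11
t=13: arr=2 -> substrate=6 bound=2 product=12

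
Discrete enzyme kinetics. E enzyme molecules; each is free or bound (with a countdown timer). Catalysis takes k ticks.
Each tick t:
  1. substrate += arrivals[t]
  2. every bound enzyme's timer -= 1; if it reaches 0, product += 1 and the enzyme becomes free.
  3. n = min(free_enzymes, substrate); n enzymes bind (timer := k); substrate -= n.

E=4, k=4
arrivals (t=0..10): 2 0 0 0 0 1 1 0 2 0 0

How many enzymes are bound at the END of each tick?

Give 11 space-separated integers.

Answer: 2 2 2 2 0 1 2 2 4 3 2

Derivation:
t=0: arr=2 -> substrate=0 bound=2 product=0
t=1: arr=0 -> substrate=0 bound=2 product=0
t=2: arr=0 -> substrate=0 bound=2 product=0
t=3: arr=0 -> substrate=0 bound=2 product=0
t=4: arr=0 -> substrate=0 bound=0 product=2
t=5: arr=1 -> substrate=0 bound=1 product=2
t=6: arr=1 -> substrate=0 bound=2 product=2
t=7: arr=0 -> substrate=0 bound=2 product=2
t=8: arr=2 -> substrate=0 bound=4 product=2
t=9: arr=0 -> substrate=0 bound=3 product=3
t=10: arr=0 -> substrate=0 bound=2 product=4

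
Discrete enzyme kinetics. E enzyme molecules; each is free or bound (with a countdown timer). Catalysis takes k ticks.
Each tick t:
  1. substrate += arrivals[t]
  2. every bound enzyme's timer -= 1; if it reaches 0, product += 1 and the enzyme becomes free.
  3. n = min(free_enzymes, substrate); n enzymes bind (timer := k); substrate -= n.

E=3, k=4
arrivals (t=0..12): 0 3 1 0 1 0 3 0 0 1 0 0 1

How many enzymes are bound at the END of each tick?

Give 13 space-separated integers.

t=0: arr=0 -> substrate=0 bound=0 product=0
t=1: arr=3 -> substrate=0 bound=3 product=0
t=2: arr=1 -> substrate=1 bound=3 product=0
t=3: arr=0 -> substrate=1 bound=3 product=0
t=4: arr=1 -> substrate=2 bound=3 product=0
t=5: arr=0 -> substrate=0 bound=2 product=3
t=6: arr=3 -> substrate=2 bound=3 product=3
t=7: arr=0 -> substrate=2 bound=3 product=3
t=8: arr=0 -> substrate=2 bound=3 product=3
t=9: arr=1 -> substrate=1 bound=3 product=5
t=10: arr=0 -> substrate=0 bound=3 product=6
t=11: arr=0 -> substrate=0 bound=3 product=6
t=12: arr=1 -> substrate=1 bound=3 product=6

Answer: 0 3 3 3 3 2 3 3 3 3 3 3 3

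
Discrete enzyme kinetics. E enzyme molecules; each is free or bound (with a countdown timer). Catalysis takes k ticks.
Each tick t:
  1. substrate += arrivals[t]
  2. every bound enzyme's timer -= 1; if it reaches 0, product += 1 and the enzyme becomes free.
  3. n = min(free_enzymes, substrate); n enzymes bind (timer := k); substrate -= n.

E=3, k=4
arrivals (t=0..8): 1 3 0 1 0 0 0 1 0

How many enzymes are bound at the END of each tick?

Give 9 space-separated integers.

t=0: arr=1 -> substrate=0 bound=1 product=0
t=1: arr=3 -> substrate=1 bound=3 product=0
t=2: arr=0 -> substrate=1 bound=3 product=0
t=3: arr=1 -> substrate=2 bound=3 product=0
t=4: arr=0 -> substrate=1 bound=3 product=1
t=5: arr=0 -> substrate=0 bound=2 product=3
t=6: arr=0 -> substrate=0 bound=2 product=3
t=7: arr=1 -> substrate=0 bound=3 product=3
t=8: arr=0 -> substrate=0 bound=2 product=4

Answer: 1 3 3 3 3 2 2 3 2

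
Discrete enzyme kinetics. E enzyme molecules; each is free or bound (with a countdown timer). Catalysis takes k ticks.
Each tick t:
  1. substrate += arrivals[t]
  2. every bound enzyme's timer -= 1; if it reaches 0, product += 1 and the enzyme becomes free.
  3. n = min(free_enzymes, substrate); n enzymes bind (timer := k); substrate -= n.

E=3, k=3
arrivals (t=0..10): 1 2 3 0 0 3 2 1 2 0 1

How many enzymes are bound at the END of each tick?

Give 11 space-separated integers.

Answer: 1 3 3 3 3 3 3 3 3 3 3

Derivation:
t=0: arr=1 -> substrate=0 bound=1 product=0
t=1: arr=2 -> substrate=0 bound=3 product=0
t=2: arr=3 -> substrate=3 bound=3 product=0
t=3: arr=0 -> substrate=2 bound=3 product=1
t=4: arr=0 -> substrate=0 bound=3 product=3
t=5: arr=3 -> substrate=3 bound=3 product=3
t=6: arr=2 -> substrate=4 bound=3 product=4
t=7: arr=1 -> substrate=3 bound=3 product=6
t=8: arr=2 -> substrate=5 bound=3 product=6
t=9: arr=0 -> substrate=4 bound=3 product=7
t=10: arr=1 -> substrate=3 bound=3 product=9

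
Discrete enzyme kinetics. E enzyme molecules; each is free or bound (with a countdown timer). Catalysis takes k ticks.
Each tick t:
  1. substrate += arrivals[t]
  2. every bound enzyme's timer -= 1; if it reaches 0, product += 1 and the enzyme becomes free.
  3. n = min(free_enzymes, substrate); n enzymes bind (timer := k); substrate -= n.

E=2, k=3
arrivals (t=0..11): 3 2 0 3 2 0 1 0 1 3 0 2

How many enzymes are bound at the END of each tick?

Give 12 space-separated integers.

Answer: 2 2 2 2 2 2 2 2 2 2 2 2

Derivation:
t=0: arr=3 -> substrate=1 bound=2 product=0
t=1: arr=2 -> substrate=3 bound=2 product=0
t=2: arr=0 -> substrate=3 bound=2 product=0
t=3: arr=3 -> substrate=4 bound=2 product=2
t=4: arr=2 -> substrate=6 bound=2 product=2
t=5: arr=0 -> substrate=6 bound=2 product=2
t=6: arr=1 -> substrate=5 bound=2 product=4
t=7: arr=0 -> substrate=5 bound=2 product=4
t=8: arr=1 -> substrate=6 bound=2 product=4
t=9: arr=3 -> substrate=7 bound=2 product=6
t=10: arr=0 -> substrate=7 bound=2 product=6
t=11: arr=2 -> substrate=9 bound=2 product=6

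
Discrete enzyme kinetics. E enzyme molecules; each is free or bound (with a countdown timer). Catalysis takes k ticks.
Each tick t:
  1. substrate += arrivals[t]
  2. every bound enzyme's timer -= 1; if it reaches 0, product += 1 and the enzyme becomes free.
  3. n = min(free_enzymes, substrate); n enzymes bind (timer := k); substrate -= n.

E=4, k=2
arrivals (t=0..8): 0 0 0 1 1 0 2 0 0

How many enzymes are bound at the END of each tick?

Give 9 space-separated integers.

Answer: 0 0 0 1 2 1 2 2 0

Derivation:
t=0: arr=0 -> substrate=0 bound=0 product=0
t=1: arr=0 -> substrate=0 bound=0 product=0
t=2: arr=0 -> substrate=0 bound=0 product=0
t=3: arr=1 -> substrate=0 bound=1 product=0
t=4: arr=1 -> substrate=0 bound=2 product=0
t=5: arr=0 -> substrate=0 bound=1 product=1
t=6: arr=2 -> substrate=0 bound=2 product=2
t=7: arr=0 -> substrate=0 bound=2 product=2
t=8: arr=0 -> substrate=0 bound=0 product=4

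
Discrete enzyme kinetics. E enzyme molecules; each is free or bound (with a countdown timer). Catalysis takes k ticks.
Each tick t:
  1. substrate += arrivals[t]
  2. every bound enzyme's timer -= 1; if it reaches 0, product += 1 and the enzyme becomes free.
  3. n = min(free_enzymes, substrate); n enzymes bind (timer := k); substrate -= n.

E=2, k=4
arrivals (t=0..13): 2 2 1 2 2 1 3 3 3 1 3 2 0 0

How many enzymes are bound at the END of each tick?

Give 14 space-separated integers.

t=0: arr=2 -> substrate=0 bound=2 product=0
t=1: arr=2 -> substrate=2 bound=2 product=0
t=2: arr=1 -> substrate=3 bound=2 product=0
t=3: arr=2 -> substrate=5 bound=2 product=0
t=4: arr=2 -> substrate=5 bound=2 product=2
t=5: arr=1 -> substrate=6 bound=2 product=2
t=6: arr=3 -> substrate=9 bound=2 product=2
t=7: arr=3 -> substrate=12 bound=2 product=2
t=8: arr=3 -> substrate=13 bound=2 product=4
t=9: arr=1 -> substrate=14 bound=2 product=4
t=10: arr=3 -> substrate=17 bound=2 product=4
t=11: arr=2 -> substrate=19 bound=2 product=4
t=12: arr=0 -> substrate=17 bound=2 product=6
t=13: arr=0 -> substrate=17 bound=2 product=6

Answer: 2 2 2 2 2 2 2 2 2 2 2 2 2 2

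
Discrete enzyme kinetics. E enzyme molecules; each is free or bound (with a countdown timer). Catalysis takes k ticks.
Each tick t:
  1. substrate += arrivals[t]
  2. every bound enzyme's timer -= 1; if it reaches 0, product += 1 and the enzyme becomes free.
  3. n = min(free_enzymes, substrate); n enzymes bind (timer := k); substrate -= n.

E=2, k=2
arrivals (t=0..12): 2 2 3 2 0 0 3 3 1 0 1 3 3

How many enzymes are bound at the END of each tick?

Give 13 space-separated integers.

t=0: arr=2 -> substrate=0 bound=2 product=0
t=1: arr=2 -> substrate=2 bound=2 product=0
t=2: arr=3 -> substrate=3 bound=2 product=2
t=3: arr=2 -> substrate=5 bound=2 product=2
t=4: arr=0 -> substrate=3 bound=2 product=4
t=5: arr=0 -> substrate=3 bound=2 product=4
t=6: arr=3 -> substrate=4 bound=2 product=6
t=7: arr=3 -> substrate=7 bound=2 product=6
t=8: arr=1 -> substrate=6 bound=2 product=8
t=9: arr=0 -> substrate=6 bound=2 product=8
t=10: arr=1 -> substrate=5 bound=2 product=10
t=11: arr=3 -> substrate=8 bound=2 product=10
t=12: arr=3 -> substrate=9 bound=2 product=12

Answer: 2 2 2 2 2 2 2 2 2 2 2 2 2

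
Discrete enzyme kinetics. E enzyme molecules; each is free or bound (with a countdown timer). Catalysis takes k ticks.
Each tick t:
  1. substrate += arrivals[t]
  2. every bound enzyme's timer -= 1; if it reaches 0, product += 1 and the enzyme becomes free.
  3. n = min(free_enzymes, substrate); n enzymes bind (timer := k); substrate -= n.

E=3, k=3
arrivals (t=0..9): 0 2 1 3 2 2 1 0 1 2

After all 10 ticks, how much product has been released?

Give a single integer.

t=0: arr=0 -> substrate=0 bound=0 product=0
t=1: arr=2 -> substrate=0 bound=2 product=0
t=2: arr=1 -> substrate=0 bound=3 product=0
t=3: arr=3 -> substrate=3 bound=3 product=0
t=4: arr=2 -> substrate=3 bound=3 product=2
t=5: arr=2 -> substrate=4 bound=3 product=3
t=6: arr=1 -> substrate=5 bound=3 product=3
t=7: arr=0 -> substrate=3 bound=3 product=5
t=8: arr=1 -> substrate=3 bound=3 product=6
t=9: arr=2 -> substrate=5 bound=3 product=6

Answer: 6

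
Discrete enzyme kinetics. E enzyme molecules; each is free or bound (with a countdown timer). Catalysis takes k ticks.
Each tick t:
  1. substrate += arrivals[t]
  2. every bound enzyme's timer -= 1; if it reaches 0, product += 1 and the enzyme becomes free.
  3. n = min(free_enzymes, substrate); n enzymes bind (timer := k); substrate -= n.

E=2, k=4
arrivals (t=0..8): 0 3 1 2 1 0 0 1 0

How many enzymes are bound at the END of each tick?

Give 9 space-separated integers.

t=0: arr=0 -> substrate=0 bound=0 product=0
t=1: arr=3 -> substrate=1 bound=2 product=0
t=2: arr=1 -> substrate=2 bound=2 product=0
t=3: arr=2 -> substrate=4 bound=2 product=0
t=4: arr=1 -> substrate=5 bound=2 product=0
t=5: arr=0 -> substrate=3 bound=2 product=2
t=6: arr=0 -> substrate=3 bound=2 product=2
t=7: arr=1 -> substrate=4 bound=2 product=2
t=8: arr=0 -> substrate=4 bound=2 product=2

Answer: 0 2 2 2 2 2 2 2 2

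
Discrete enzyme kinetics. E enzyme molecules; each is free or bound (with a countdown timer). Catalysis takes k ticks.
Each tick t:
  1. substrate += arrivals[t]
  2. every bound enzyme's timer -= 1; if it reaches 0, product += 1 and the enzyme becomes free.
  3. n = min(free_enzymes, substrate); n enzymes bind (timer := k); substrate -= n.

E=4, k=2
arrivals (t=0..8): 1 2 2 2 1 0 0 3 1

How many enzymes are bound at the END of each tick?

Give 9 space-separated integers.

t=0: arr=1 -> substrate=0 bound=1 product=0
t=1: arr=2 -> substrate=0 bound=3 product=0
t=2: arr=2 -> substrate=0 bound=4 product=1
t=3: arr=2 -> substrate=0 bound=4 product=3
t=4: arr=1 -> substrate=0 bound=3 product=5
t=5: arr=0 -> substrate=0 bound=1 product=7
t=6: arr=0 -> substrate=0 bound=0 product=8
t=7: arr=3 -> substrate=0 bound=3 product=8
t=8: arr=1 -> substrate=0 bound=4 product=8

Answer: 1 3 4 4 3 1 0 3 4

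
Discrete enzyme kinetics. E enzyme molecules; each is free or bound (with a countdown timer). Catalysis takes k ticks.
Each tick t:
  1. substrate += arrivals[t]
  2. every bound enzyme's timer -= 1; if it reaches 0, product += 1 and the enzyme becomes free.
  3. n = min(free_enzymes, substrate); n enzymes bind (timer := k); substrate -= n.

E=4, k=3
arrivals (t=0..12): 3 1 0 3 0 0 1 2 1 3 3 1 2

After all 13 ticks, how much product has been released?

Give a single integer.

Answer: 12

Derivation:
t=0: arr=3 -> substrate=0 bound=3 product=0
t=1: arr=1 -> substrate=0 bound=4 product=0
t=2: arr=0 -> substrate=0 bound=4 product=0
t=3: arr=3 -> substrate=0 bound=4 product=3
t=4: arr=0 -> substrate=0 bound=3 product=4
t=5: arr=0 -> substrate=0 bound=3 product=4
t=6: arr=1 -> substrate=0 bound=1 product=7
t=7: arr=2 -> substrate=0 bound=3 product=7
t=8: arr=1 -> substrate=0 bound=4 product=7
t=9: arr=3 -> substrate=2 bound=4 product=8
t=10: arr=3 -> substrate=3 bound=4 product=10
t=11: arr=1 -> substrate=3 bound=4 product=11
t=12: arr=2 -> substrate=4 bound=4 product=12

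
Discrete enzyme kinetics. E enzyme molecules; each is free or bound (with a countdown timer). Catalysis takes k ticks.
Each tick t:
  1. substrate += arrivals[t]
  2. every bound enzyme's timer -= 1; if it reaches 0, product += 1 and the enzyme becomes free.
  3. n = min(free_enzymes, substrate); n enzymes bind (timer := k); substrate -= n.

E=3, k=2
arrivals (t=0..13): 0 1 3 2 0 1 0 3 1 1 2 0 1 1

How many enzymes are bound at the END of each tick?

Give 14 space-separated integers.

t=0: arr=0 -> substrate=0 bound=0 product=0
t=1: arr=1 -> substrate=0 bound=1 product=0
t=2: arr=3 -> substrate=1 bound=3 product=0
t=3: arr=2 -> substrate=2 bound=3 product=1
t=4: arr=0 -> substrate=0 bound=3 product=3
t=5: arr=1 -> substrate=0 bound=3 product=4
t=6: arr=0 -> substrate=0 bound=1 product=6
t=7: arr=3 -> substrate=0 bound=3 product=7
t=8: arr=1 -> substrate=1 bound=3 product=7
t=9: arr=1 -> substrate=0 bound=2 product=10
t=10: arr=2 -> substrate=1 bound=3 product=10
t=11: arr=0 -> substrate=0 bound=2 product=12
t=12: arr=1 -> substrate=0 bound=2 product=13
t=13: arr=1 -> substrate=0 bound=2 product=14

Answer: 0 1 3 3 3 3 1 3 3 2 3 2 2 2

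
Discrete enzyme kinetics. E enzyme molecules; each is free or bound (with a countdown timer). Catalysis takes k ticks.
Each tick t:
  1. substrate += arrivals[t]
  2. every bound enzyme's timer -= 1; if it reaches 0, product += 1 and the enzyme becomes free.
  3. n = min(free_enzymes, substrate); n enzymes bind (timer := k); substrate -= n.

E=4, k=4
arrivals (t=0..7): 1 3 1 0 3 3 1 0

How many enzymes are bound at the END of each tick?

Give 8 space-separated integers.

Answer: 1 4 4 4 4 4 4 4

Derivation:
t=0: arr=1 -> substrate=0 bound=1 product=0
t=1: arr=3 -> substrate=0 bound=4 product=0
t=2: arr=1 -> substrate=1 bound=4 product=0
t=3: arr=0 -> substrate=1 bound=4 product=0
t=4: arr=3 -> substrate=3 bound=4 product=1
t=5: arr=3 -> substrate=3 bound=4 product=4
t=6: arr=1 -> substrate=4 bound=4 product=4
t=7: arr=0 -> substrate=4 bound=4 product=4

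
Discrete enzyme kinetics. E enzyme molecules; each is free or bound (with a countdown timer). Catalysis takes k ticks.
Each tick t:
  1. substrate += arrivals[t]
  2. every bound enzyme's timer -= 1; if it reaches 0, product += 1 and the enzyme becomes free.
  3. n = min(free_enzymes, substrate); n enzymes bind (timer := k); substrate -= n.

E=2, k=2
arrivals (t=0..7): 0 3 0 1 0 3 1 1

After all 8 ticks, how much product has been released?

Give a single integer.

Answer: 6

Derivation:
t=0: arr=0 -> substrate=0 bound=0 product=0
t=1: arr=3 -> substrate=1 bound=2 product=0
t=2: arr=0 -> substrate=1 bound=2 product=0
t=3: arr=1 -> substrate=0 bound=2 product=2
t=4: arr=0 -> substrate=0 bound=2 product=2
t=5: arr=3 -> substrate=1 bound=2 product=4
t=6: arr=1 -> substrate=2 bound=2 product=4
t=7: arr=1 -> substrate=1 bound=2 product=6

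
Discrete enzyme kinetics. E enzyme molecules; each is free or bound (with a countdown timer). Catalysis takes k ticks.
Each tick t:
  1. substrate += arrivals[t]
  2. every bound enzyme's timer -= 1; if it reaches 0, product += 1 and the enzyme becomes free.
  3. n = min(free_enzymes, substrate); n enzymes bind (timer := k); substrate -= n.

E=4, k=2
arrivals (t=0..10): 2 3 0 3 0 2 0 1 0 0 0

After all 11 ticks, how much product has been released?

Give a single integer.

t=0: arr=2 -> substrate=0 bound=2 product=0
t=1: arr=3 -> substrate=1 bound=4 product=0
t=2: arr=0 -> substrate=0 bound=3 product=2
t=3: arr=3 -> substrate=0 bound=4 product=4
t=4: arr=0 -> substrate=0 bound=3 product=5
t=5: arr=2 -> substrate=0 bound=2 product=8
t=6: arr=0 -> substrate=0 bound=2 product=8
t=7: arr=1 -> substrate=0 bound=1 product=10
t=8: arr=0 -> substrate=0 bound=1 product=10
t=9: arr=0 -> substrate=0 bound=0 product=11
t=10: arr=0 -> substrate=0 bound=0 product=11

Answer: 11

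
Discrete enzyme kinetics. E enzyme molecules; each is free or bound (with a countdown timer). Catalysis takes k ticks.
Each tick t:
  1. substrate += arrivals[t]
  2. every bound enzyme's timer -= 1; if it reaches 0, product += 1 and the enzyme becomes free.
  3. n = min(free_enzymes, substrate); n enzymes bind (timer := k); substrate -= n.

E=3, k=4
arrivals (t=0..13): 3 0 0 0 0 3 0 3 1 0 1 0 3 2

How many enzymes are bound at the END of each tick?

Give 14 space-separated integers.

t=0: arr=3 -> substrate=0 bound=3 product=0
t=1: arr=0 -> substrate=0 bound=3 product=0
t=2: arr=0 -> substrate=0 bound=3 product=0
t=3: arr=0 -> substrate=0 bound=3 product=0
t=4: arr=0 -> substrate=0 bound=0 product=3
t=5: arr=3 -> substrate=0 bound=3 product=3
t=6: arr=0 -> substrate=0 bound=3 product=3
t=7: arr=3 -> substrate=3 bound=3 product=3
t=8: arr=1 -> substrate=4 bound=3 product=3
t=9: arr=0 -> substrate=1 bound=3 product=6
t=10: arr=1 -> substrate=2 bound=3 product=6
t=11: arr=0 -> substrate=2 bound=3 product=6
t=12: arr=3 -> substrate=5 bound=3 product=6
t=13: arr=2 -> substrate=4 bound=3 product=9

Answer: 3 3 3 3 0 3 3 3 3 3 3 3 3 3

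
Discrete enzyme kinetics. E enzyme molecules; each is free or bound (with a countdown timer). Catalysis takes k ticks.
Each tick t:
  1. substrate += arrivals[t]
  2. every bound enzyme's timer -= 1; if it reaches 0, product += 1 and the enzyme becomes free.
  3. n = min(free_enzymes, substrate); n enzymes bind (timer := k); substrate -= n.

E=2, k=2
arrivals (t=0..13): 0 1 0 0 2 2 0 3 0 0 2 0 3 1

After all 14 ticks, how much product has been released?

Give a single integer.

t=0: arr=0 -> substrate=0 bound=0 product=0
t=1: arr=1 -> substrate=0 bound=1 product=0
t=2: arr=0 -> substrate=0 bound=1 product=0
t=3: arr=0 -> substrate=0 bound=0 product=1
t=4: arr=2 -> substrate=0 bound=2 product=1
t=5: arr=2 -> substrate=2 bound=2 product=1
t=6: arr=0 -> substrate=0 bound=2 product=3
t=7: arr=3 -> substrate=3 bound=2 product=3
t=8: arr=0 -> substrate=1 bound=2 product=5
t=9: arr=0 -> substrate=1 bound=2 product=5
t=10: arr=2 -> substrate=1 bound=2 product=7
t=11: arr=0 -> substrate=1 bound=2 product=7
t=12: arr=3 -> substrate=2 bound=2 product=9
t=13: arr=1 -> substrate=3 bound=2 product=9

Answer: 9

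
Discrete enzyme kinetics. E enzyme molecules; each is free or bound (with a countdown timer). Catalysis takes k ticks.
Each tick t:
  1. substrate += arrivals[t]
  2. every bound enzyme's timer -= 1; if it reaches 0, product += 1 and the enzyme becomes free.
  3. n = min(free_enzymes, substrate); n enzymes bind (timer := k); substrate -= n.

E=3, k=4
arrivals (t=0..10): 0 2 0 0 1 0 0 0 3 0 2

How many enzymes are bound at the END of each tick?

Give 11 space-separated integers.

t=0: arr=0 -> substrate=0 bound=0 product=0
t=1: arr=2 -> substrate=0 bound=2 product=0
t=2: arr=0 -> substrate=0 bound=2 product=0
t=3: arr=0 -> substrate=0 bound=2 product=0
t=4: arr=1 -> substrate=0 bound=3 product=0
t=5: arr=0 -> substrate=0 bound=1 product=2
t=6: arr=0 -> substrate=0 bound=1 product=2
t=7: arr=0 -> substrate=0 bound=1 product=2
t=8: arr=3 -> substrate=0 bound=3 product=3
t=9: arr=0 -> substrate=0 bound=3 product=3
t=10: arr=2 -> substrate=2 bound=3 product=3

Answer: 0 2 2 2 3 1 1 1 3 3 3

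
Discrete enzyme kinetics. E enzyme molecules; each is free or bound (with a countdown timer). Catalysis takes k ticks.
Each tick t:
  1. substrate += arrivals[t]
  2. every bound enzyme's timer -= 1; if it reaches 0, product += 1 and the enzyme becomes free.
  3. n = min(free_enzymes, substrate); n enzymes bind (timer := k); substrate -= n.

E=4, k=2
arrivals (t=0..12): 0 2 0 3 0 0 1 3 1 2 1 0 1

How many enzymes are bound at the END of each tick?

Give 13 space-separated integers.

Answer: 0 2 2 3 3 0 1 4 4 3 3 1 1

Derivation:
t=0: arr=0 -> substrate=0 bound=0 product=0
t=1: arr=2 -> substrate=0 bound=2 product=0
t=2: arr=0 -> substrate=0 bound=2 product=0
t=3: arr=3 -> substrate=0 bound=3 product=2
t=4: arr=0 -> substrate=0 bound=3 product=2
t=5: arr=0 -> substrate=0 bound=0 product=5
t=6: arr=1 -> substrate=0 bound=1 product=5
t=7: arr=3 -> substrate=0 bound=4 product=5
t=8: arr=1 -> substrate=0 bound=4 product=6
t=9: arr=2 -> substrate=0 bound=3 product=9
t=10: arr=1 -> substrate=0 bound=3 product=10
t=11: arr=0 -> substrate=0 bound=1 product=12
t=12: arr=1 -> substrate=0 bound=1 product=13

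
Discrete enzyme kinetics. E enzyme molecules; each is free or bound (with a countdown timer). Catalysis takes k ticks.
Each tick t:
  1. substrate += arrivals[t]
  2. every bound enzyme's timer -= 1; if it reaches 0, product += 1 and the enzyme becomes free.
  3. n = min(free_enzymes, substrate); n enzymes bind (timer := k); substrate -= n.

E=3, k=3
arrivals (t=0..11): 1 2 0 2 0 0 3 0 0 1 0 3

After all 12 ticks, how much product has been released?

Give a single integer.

t=0: arr=1 -> substrate=0 bound=1 product=0
t=1: arr=2 -> substrate=0 bound=3 product=0
t=2: arr=0 -> substrate=0 bound=3 product=0
t=3: arr=2 -> substrate=1 bound=3 product=1
t=4: arr=0 -> substrate=0 bound=2 product=3
t=5: arr=0 -> substrate=0 bound=2 product=3
t=6: arr=3 -> substrate=1 bound=3 product=4
t=7: arr=0 -> substrate=0 bound=3 product=5
t=8: arr=0 -> substrate=0 bound=3 product=5
t=9: arr=1 -> substrate=0 bound=2 product=7
t=10: arr=0 -> substrate=0 bound=1 product=8
t=11: arr=3 -> substrate=1 bound=3 product=8

Answer: 8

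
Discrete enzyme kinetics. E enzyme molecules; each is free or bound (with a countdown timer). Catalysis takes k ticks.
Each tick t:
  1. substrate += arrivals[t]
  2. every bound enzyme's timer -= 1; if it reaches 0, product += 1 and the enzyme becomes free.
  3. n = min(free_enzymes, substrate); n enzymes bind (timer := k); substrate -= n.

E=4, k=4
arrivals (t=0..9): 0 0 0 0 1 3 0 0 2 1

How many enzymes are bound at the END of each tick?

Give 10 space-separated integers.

t=0: arr=0 -> substrate=0 bound=0 product=0
t=1: arr=0 -> substrate=0 bound=0 product=0
t=2: arr=0 -> substrate=0 bound=0 product=0
t=3: arr=0 -> substrate=0 bound=0 product=0
t=4: arr=1 -> substrate=0 bound=1 product=0
t=5: arr=3 -> substrate=0 bound=4 product=0
t=6: arr=0 -> substrate=0 bound=4 product=0
t=7: arr=0 -> substrate=0 bound=4 product=0
t=8: arr=2 -> substrate=1 bound=4 product=1
t=9: arr=1 -> substrate=0 bound=3 product=4

Answer: 0 0 0 0 1 4 4 4 4 3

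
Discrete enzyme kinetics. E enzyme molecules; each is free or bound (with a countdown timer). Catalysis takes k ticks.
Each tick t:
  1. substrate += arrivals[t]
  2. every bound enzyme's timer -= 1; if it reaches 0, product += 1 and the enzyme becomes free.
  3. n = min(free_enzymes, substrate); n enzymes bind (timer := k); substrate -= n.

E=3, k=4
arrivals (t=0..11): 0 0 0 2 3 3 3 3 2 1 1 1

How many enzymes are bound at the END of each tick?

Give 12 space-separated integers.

Answer: 0 0 0 2 3 3 3 3 3 3 3 3

Derivation:
t=0: arr=0 -> substrate=0 bound=0 product=0
t=1: arr=0 -> substrate=0 bound=0 product=0
t=2: arr=0 -> substrate=0 bound=0 product=0
t=3: arr=2 -> substrate=0 bound=2 product=0
t=4: arr=3 -> substrate=2 bound=3 product=0
t=5: arr=3 -> substrate=5 bound=3 product=0
t=6: arr=3 -> substrate=8 bound=3 product=0
t=7: arr=3 -> substrate=9 bound=3 product=2
t=8: arr=2 -> substrate=10 bound=3 product=3
t=9: arr=1 -> substrate=11 bound=3 product=3
t=10: arr=1 -> substrate=12 bound=3 product=3
t=11: arr=1 -> substrate=11 bound=3 product=5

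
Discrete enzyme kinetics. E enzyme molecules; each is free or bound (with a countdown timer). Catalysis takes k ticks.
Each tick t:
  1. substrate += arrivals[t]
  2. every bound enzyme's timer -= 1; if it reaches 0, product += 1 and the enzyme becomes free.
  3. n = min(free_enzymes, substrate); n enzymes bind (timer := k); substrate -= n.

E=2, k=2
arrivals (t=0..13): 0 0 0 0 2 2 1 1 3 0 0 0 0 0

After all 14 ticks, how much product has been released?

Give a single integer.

t=0: arr=0 -> substrate=0 bound=0 product=0
t=1: arr=0 -> substrate=0 bound=0 product=0
t=2: arr=0 -> substrate=0 bound=0 product=0
t=3: arr=0 -> substrate=0 bound=0 product=0
t=4: arr=2 -> substrate=0 bound=2 product=0
t=5: arr=2 -> substrate=2 bound=2 product=0
t=6: arr=1 -> substrate=1 bound=2 product=2
t=7: arr=1 -> substrate=2 bound=2 product=2
t=8: arr=3 -> substrate=3 bound=2 product=4
t=9: arr=0 -> substrate=3 bound=2 product=4
t=10: arr=0 -> substrate=1 bound=2 product=6
t=11: arr=0 -> substrate=1 bound=2 product=6
t=12: arr=0 -> substrate=0 bound=1 product=8
t=13: arr=0 -> substrate=0 bound=1 product=8

Answer: 8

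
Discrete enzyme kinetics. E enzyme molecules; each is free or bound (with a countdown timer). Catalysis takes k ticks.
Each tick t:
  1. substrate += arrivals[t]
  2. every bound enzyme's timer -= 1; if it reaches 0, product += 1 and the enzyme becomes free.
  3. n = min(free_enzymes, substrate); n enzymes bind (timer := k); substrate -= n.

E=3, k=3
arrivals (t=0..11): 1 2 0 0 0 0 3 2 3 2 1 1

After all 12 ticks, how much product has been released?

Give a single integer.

Answer: 6

Derivation:
t=0: arr=1 -> substrate=0 bound=1 product=0
t=1: arr=2 -> substrate=0 bound=3 product=0
t=2: arr=0 -> substrate=0 bound=3 product=0
t=3: arr=0 -> substrate=0 bound=2 product=1
t=4: arr=0 -> substrate=0 bound=0 product=3
t=5: arr=0 -> substrate=0 bound=0 product=3
t=6: arr=3 -> substrate=0 bound=3 product=3
t=7: arr=2 -> substrate=2 bound=3 product=3
t=8: arr=3 -> substrate=5 bound=3 product=3
t=9: arr=2 -> substrate=4 bound=3 product=6
t=10: arr=1 -> substrate=5 bound=3 product=6
t=11: arr=1 -> substrate=6 bound=3 product=6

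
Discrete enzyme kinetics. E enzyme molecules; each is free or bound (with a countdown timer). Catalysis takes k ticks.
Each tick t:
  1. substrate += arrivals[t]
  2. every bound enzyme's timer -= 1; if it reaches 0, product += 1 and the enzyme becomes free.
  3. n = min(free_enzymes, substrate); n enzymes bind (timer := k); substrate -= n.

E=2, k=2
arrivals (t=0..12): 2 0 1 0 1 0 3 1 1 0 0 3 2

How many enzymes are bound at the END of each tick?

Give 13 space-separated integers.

t=0: arr=2 -> substrate=0 bound=2 product=0
t=1: arr=0 -> substrate=0 bound=2 product=0
t=2: arr=1 -> substrate=0 bound=1 product=2
t=3: arr=0 -> substrate=0 bound=1 product=2
t=4: arr=1 -> substrate=0 bound=1 product=3
t=5: arr=0 -> substrate=0 bound=1 product=3
t=6: arr=3 -> substrate=1 bound=2 product=4
t=7: arr=1 -> substrate=2 bound=2 product=4
t=8: arr=1 -> substrate=1 bound=2 product=6
t=9: arr=0 -> substrate=1 bound=2 product=6
t=10: arr=0 -> substrate=0 bound=1 product=8
t=11: arr=3 -> substrate=2 bound=2 product=8
t=12: arr=2 -> substrate=3 bound=2 product=9

Answer: 2 2 1 1 1 1 2 2 2 2 1 2 2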